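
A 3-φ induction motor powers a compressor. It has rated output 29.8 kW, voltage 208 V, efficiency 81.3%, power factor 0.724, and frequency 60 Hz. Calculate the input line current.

141 A

P_out = 29.8 kW = 29800 W
P_in = P_out / η = 29800 / 0.813 = 36654 W
I_L = P_in / (√3·V_L·cosφ) = 36654 / (1.732 × 208 × 0.724) = 141 A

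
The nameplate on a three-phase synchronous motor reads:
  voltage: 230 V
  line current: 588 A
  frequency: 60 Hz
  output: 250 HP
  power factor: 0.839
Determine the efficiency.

94.9 %

P_out = 250 × 746 = 186500 W
P_in = √3·V_L·I_L·cosφ = 1.732 × 230 × 588 × 0.839 = 196524 W
η = P_out / P_in = 186500 / 196524 = 0.949 = 94.9%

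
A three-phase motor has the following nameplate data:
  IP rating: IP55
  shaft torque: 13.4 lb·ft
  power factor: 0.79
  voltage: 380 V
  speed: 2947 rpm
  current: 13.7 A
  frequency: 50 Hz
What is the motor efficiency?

τ = 13.4 lb·ft × 1.356 = 18.17 N·m
ω = 2π × 2947/60 = 308.6 rad/s; P_out = τω = 18.17 × 308.6 = 5607 W
P_in = √3·V_L·I_L·cosφ = 1.732 × 380 × 13.7 × 0.79 = 7123 W
η = P_out / P_in = 5607 / 7123 = 0.787 = 78.7%

78.7 %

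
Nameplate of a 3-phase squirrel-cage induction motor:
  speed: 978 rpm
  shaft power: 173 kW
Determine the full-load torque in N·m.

ω = 2π × 978/60 = 102.4 rad/s
τ = P/ω = 173000/102.4 = 1690 N·m

1690 N·m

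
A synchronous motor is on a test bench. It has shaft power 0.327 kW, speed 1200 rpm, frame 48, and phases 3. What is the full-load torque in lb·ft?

1.92 lb·ft

ω = 2π × 1200/60 = 125.7 rad/s
τ = P/ω = 327/125.7 = 2.601 N·m
In lb·ft: 2.601/1.356 = 1.92 lb·ft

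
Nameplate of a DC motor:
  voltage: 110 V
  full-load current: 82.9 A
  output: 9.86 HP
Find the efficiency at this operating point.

P_out = 9.86 × 746 = 7356 W
P_in = V·I = 110 × 82.9 = 9119 W
η = P_out / P_in = 7356 / 9119 = 0.807 = 80.7%

80.7 %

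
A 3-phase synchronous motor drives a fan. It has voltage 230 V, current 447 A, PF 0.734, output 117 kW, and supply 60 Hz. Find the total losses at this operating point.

P_in = √3·V·I·cosφ = 1.732×230×447×0.734 = 130701 W
P_out = 117000 W
Losses = P_in − P_out = 130701 − 117000 = 13701 W

13.7 kW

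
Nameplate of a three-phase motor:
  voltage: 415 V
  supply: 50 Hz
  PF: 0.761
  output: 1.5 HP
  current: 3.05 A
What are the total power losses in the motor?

549 W

P_in = √3·V·I·cosφ = 1.732×415×3.05×0.761 = 1668 W
P_out = 1.5×746 = 1119 W
Losses = P_in − P_out = 1668 − 1119 = 549 W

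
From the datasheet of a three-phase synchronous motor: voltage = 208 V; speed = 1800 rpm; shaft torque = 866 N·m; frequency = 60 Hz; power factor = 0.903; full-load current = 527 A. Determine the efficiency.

ω = 2π × 1800/60 = 188.5 rad/s; P_out = τω = 866 × 188.5 = 163241 W
P_in = √3·V_L·I_L·cosφ = 1.732 × 208 × 527 × 0.903 = 171439 W
η = P_out / P_in = 163241 / 171439 = 0.952 = 95.2%

95.2 %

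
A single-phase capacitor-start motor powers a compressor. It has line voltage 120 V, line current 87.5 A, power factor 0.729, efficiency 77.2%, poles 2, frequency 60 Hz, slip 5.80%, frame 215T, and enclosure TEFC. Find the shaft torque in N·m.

16.6 N·m

P_in = V·I·cosφ = 120 × 87.5 × 0.729 = 7655 W
P_out = η·P_in = 0.772 × 7655 = 5910 W
n_s = 120×60/2 = 3600 rpm; n = 3600×(1−0.058) = 3391 rpm
ω = 2π×3391/60 = 355.1 rad/s
τ = P_out/ω = 5910/355.1 = 16.6 N·m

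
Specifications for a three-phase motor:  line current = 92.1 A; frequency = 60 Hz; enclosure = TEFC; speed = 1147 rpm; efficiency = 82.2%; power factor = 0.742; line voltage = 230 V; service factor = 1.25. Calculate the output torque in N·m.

P_in = √3·V·I·cosφ = 1.732 × 230 × 92.1 × 0.742 = 27223 W
P_out = η·P_in = 0.822 × 27223 = 22377 W
n = 1147 rpm
ω = 2π×1147/60 = 120.1 rad/s
τ = P_out/ω = 22377/120.1 = 186 N·m

186 N·m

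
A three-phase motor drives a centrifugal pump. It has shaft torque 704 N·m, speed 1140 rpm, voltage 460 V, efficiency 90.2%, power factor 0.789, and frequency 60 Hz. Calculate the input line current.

ω = 2π×1140/60 = 119.4 rad/s; P_out = τω = 704 × 119.4 = 84058 W
P_in = P_out / η = 84058 / 0.902 = 93191 W
I_L = P_in / (√3·V_L·cosφ) = 93191 / (1.732 × 460 × 0.789) = 148 A

148 A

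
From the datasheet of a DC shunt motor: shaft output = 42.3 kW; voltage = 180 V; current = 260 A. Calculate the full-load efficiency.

P_out = 42.3 kW = 42300 W
P_in = V·I = 180 × 260 = 46800 W
η = P_out / P_in = 42300 / 46800 = 0.904 = 90.4%

90.4 %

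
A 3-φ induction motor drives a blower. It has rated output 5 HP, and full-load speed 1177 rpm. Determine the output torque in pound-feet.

22.3 lb·ft

P_out = 5 × 746 = 3730 W
ω = 2π × 1177/60 = 123.3 rad/s
τ = P_out/ω = 3730/123.3 = 30.25 N·m
In lb·ft: 30.25/1.356 = 22.3 lb·ft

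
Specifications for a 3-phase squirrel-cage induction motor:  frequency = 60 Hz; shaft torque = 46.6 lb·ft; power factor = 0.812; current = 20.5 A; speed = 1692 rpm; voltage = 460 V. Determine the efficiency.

τ = 46.6 lb·ft × 1.356 = 63.19 N·m
ω = 2π × 1692/60 = 177.2 rad/s; P_out = τω = 63.19 × 177.2 = 11197 W
P_in = √3·V_L·I_L·cosφ = 1.732 × 460 × 20.5 × 0.812 = 13262 W
η = P_out / P_in = 11197 / 13262 = 0.844 = 84.4%

84.4 %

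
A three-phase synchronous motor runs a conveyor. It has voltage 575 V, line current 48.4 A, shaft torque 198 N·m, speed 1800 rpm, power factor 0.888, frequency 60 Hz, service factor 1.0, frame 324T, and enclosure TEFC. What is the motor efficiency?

ω = 2π × 1800/60 = 188.5 rad/s; P_out = τω = 198 × 188.5 = 37323 W
P_in = √3·V_L·I_L·cosφ = 1.732 × 575 × 48.4 × 0.888 = 42803 W
η = P_out / P_in = 37323 / 42803 = 0.872 = 87.2%

87.2 %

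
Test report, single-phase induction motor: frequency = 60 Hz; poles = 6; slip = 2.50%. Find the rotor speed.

1170 rpm

n_s = 120f/p = 120×60/6 = 1200 rpm
n = n_s(1 − s) = 1200 × (1 − 0.025) = 1170 rpm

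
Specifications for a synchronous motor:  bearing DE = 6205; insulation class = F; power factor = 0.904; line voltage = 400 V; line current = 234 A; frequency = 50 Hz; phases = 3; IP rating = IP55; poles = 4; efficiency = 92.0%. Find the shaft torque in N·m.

858 N·m

P_in = √3·V·I·cosφ = 1.732 × 400 × 234 × 0.904 = 146552 W
P_out = η·P_in = 0.92 × 146552 = 134828 W
n = n_s = 120×50/4 = 1500 rpm (synchronous)
ω = 2π×1500/60 = 157.1 rad/s
τ = P_out/ω = 134828/157.1 = 858 N·m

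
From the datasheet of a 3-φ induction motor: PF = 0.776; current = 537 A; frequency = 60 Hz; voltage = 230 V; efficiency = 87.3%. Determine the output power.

P_in = √3·V·I·cosφ = 1.732 × 230 × 537 × 0.776 = 166001 W
P_out = η·P_in = 0.873 × 166001 = 144919 W

145 kW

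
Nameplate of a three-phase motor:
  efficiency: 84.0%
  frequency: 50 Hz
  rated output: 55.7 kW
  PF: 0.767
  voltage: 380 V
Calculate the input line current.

P_out = 55.7 kW = 55700 W
P_in = P_out / η = 55700 / 0.840 = 66310 W
I_L = P_in / (√3·V_L·cosφ) = 66310 / (1.732 × 380 × 0.767) = 131 A

131 A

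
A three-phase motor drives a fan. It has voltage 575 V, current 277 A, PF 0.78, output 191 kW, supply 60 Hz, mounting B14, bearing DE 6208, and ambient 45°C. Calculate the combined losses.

24.2 kW

P_in = √3·V·I·cosφ = 1.732×575×277×0.78 = 215174 W
P_out = 191000 W
Losses = P_in − P_out = 215174 − 191000 = 24174 W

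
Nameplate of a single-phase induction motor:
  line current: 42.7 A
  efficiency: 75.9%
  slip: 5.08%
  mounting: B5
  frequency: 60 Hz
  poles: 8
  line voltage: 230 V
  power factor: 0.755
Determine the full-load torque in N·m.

P_in = V·I·cosφ = 230 × 42.7 × 0.755 = 7415 W
P_out = η·P_in = 0.759 × 7415 = 5628 W
n_s = 120×60/8 = 900 rpm; n = 900×(1−0.0508) = 854 rpm
ω = 2π×854/60 = 89.43 rad/s
τ = P_out/ω = 5628/89.43 = 62.9 N·m

62.9 N·m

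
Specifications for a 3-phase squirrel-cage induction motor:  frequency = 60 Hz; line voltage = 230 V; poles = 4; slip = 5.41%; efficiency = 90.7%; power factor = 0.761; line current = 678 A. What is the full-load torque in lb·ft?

771 lb·ft

P_in = √3·V·I·cosφ = 1.732 × 230 × 678 × 0.761 = 205537 W
P_out = η·P_in = 0.907 × 205537 = 186422 W
n_s = 120×60/4 = 1800 rpm; n = 1800×(1−0.0541) = 1703 rpm
ω = 2π×1703/60 = 178.3 rad/s
τ = P_out/ω = 186422/178.3 = 1046 N·m
In lb·ft: 1046/1.356 = 771 lb·ft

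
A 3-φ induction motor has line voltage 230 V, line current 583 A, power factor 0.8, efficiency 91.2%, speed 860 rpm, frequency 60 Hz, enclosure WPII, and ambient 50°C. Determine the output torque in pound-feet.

1390 lb·ft

P_in = √3·V·I·cosφ = 1.732 × 230 × 583 × 0.8 = 185795 W
P_out = η·P_in = 0.912 × 185795 = 169445 W
n = 860 rpm
ω = 2π×860/60 = 90.06 rad/s
τ = P_out/ω = 169445/90.06 = 1881 N·m
In lb·ft: 1881/1.356 = 1390 lb·ft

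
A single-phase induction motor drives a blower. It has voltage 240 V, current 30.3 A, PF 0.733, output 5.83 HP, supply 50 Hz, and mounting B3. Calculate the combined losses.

981 W

P_in = V·I·cosφ = 240×30.3×0.733 = 5330 W
P_out = 5.83×746 = 4349 W
Losses = P_in − P_out = 5330 − 4349 = 981 W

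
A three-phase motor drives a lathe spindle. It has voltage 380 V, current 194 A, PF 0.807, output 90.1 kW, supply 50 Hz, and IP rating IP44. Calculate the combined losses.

12.9 kW

P_in = √3·V·I·cosφ = 1.732×380×194×0.807 = 103040 W
P_out = 90100 W
Losses = P_in − P_out = 103040 − 90100 = 12940 W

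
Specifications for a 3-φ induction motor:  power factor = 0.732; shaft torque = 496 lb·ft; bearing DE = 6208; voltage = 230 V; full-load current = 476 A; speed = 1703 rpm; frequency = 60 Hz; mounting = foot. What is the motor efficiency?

τ = 496 lb·ft × 1.356 = 672.6 N·m
ω = 2π × 1703/60 = 178.3 rad/s; P_out = τω = 672.6 × 178.3 = 119925 W
P_in = √3·V_L·I_L·cosφ = 1.732 × 230 × 476 × 0.732 = 138801 W
η = P_out / P_in = 119925 / 138801 = 0.864 = 86.4%

86.4 %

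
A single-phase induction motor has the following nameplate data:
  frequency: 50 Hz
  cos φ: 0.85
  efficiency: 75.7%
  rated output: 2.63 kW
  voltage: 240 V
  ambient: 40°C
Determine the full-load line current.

17 A

P_out = 2.63 kW = 2630 W
P_in = P_out / η = 2630 / 0.757 = 3474 W
I = P_in / (V·cosφ) = 3474 / (240 × 0.85) = 17 A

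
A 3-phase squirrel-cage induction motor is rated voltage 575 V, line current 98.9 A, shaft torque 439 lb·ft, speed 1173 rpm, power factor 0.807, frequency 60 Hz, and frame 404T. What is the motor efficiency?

τ = 439 lb·ft × 1.356 = 595.3 N·m
ω = 2π × 1173/60 = 122.8 rad/s; P_out = τω = 595.3 × 122.8 = 73103 W
P_in = √3·V_L·I_L·cosφ = 1.732 × 575 × 98.9 × 0.807 = 79485 W
η = P_out / P_in = 73103 / 79485 = 0.920 = 92.0%

92.0 %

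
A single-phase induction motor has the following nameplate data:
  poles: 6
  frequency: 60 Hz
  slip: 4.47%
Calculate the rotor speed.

1146 rpm

n_s = 120f/p = 120×60/6 = 1200 rpm
n = n_s(1 − s) = 1200 × (1 − 0.0447) = 1146 rpm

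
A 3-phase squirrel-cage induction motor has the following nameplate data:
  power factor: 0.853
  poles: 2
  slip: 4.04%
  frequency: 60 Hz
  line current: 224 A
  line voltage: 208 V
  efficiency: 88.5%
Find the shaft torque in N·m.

P_in = √3·V·I·cosφ = 1.732 × 208 × 224 × 0.853 = 68835 W
P_out = η·P_in = 0.885 × 68835 = 60919 W
n_s = 120×60/2 = 3600 rpm; n = 3600×(1−0.0404) = 3455 rpm
ω = 2π×3455/60 = 361.8 rad/s
τ = P_out/ω = 60919/361.8 = 168 N·m

168 N·m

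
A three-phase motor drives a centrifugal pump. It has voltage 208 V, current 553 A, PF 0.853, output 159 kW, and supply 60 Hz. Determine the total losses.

10900 W

P_in = √3·V·I·cosφ = 1.732×208×553×0.853 = 169936 W
P_out = 159000 W
Losses = P_in − P_out = 169936 − 159000 = 10936 W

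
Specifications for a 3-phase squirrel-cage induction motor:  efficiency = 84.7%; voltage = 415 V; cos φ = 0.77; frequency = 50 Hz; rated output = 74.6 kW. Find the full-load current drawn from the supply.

P_out = 74.6 kW = 74600 W
P_in = P_out / η = 74600 / 0.847 = 88076 W
I_L = P_in / (√3·V_L·cosφ) = 88076 / (1.732 × 415 × 0.77) = 159 A

159 A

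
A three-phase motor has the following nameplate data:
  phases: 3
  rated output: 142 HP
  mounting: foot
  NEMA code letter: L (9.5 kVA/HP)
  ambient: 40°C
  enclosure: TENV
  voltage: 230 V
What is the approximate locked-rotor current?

S_LR = 9.5 × 142 = 1349 kVA
I_LR = S_LR/(√3·V_L) = 1349000/(1.732×230) = 3390 A

3390 A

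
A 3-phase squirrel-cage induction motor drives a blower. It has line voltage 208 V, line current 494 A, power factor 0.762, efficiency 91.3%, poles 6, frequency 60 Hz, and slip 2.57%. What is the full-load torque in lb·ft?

P_in = √3·V·I·cosφ = 1.732 × 208 × 494 × 0.762 = 135610 W
P_out = η·P_in = 0.913 × 135610 = 123812 W
n_s = 120×60/6 = 1200 rpm; n = 1200×(1−0.0257) = 1169 rpm
ω = 2π×1169/60 = 122.4 rad/s
τ = P_out/ω = 123812/122.4 = 1012 N·m
In lb·ft: 1012/1.356 = 746 lb·ft

746 lb·ft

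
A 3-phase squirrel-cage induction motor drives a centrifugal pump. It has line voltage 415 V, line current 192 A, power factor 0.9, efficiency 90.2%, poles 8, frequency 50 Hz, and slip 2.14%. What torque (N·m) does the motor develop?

1460 N·m

P_in = √3·V·I·cosφ = 1.732 × 415 × 192 × 0.9 = 124205 W
P_out = η·P_in = 0.902 × 124205 = 112033 W
n_s = 120×50/8 = 750 rpm; n = 750×(1−0.0214) = 734 rpm
ω = 2π×734/60 = 76.86 rad/s
τ = P_out/ω = 112033/76.86 = 1460 N·m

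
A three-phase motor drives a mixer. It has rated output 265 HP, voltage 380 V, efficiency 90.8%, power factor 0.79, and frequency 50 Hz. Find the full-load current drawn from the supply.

P_out = 265 × 746 = 197690 W
P_in = P_out / η = 197690 / 0.908 = 217720 W
I_L = P_in / (√3·V_L·cosφ) = 217720 / (1.732 × 380 × 0.79) = 419 A

419 A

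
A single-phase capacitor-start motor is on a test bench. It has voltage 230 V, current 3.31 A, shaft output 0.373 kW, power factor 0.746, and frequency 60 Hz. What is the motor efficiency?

65.7 %

P_out = 0.373 kW = 373 W
P_in = V·I·cosφ = 230 × 3.31 × 0.746 = 568 W
η = P_out / P_in = 373 / 568 = 0.657 = 65.7%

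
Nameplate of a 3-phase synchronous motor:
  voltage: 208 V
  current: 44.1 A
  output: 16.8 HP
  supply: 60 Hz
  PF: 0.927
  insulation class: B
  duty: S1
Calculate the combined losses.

2.2 kW

P_in = √3·V·I·cosφ = 1.732×208×44.1×0.927 = 14728 W
P_out = 16.8×746 = 12533 W
Losses = P_in − P_out = 14728 − 12533 = 2195 W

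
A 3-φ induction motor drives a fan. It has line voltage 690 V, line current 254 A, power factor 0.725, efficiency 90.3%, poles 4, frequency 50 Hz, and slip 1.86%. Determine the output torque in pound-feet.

P_in = √3·V·I·cosφ = 1.732 × 690 × 254 × 0.725 = 220074 W
P_out = η·P_in = 0.903 × 220074 = 198727 W
n_s = 120×50/4 = 1500 rpm; n = 1500×(1−0.0186) = 1472 rpm
ω = 2π×1472/60 = 154.1 rad/s
τ = P_out/ω = 198727/154.1 = 1290 N·m
In lb·ft: 1290/1.356 = 951 lb·ft

951 lb·ft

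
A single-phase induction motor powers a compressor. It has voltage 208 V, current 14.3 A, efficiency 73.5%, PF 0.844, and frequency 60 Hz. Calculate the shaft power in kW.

P_in = V·I·cosφ = 208 × 14.3 × 0.844 = 2510 W
P_out = η·P_in = 0.735 × 2510 = 1845 W

1.85 kW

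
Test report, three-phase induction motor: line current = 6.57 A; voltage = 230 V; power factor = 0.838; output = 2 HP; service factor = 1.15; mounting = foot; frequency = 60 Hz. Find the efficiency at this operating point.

P_out = 2 × 746 = 1492 W
P_in = √3·V_L·I_L·cosφ = 1.732 × 230 × 6.57 × 0.838 = 2193 W
η = P_out / P_in = 1492 / 2193 = 0.680 = 68.0%

68.0 %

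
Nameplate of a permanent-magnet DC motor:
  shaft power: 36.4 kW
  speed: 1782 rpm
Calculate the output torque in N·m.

195 N·m

ω = 2π × 1782/60 = 186.6 rad/s
τ = P/ω = 36400/186.6 = 195 N·m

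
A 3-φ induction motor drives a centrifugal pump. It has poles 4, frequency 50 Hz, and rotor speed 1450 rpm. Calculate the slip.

3.3 %

n_s = 120f/p = 120×50/4 = 1500 rpm
s = (n_s − n)/n_s = (1500 − 1450)/1500 = 0.0333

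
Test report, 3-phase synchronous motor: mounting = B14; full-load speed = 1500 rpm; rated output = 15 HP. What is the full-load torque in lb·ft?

52.5 lb·ft

P_out = 15 × 746 = 11190 W
ω = 2π × 1500/60 = 157.1 rad/s
τ = P_out/ω = 11190/157.1 = 71.23 N·m
In lb·ft: 71.23/1.356 = 52.5 lb·ft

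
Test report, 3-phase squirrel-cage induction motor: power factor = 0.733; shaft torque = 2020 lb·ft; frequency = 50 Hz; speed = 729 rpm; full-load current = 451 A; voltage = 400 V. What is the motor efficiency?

τ = 2020 lb·ft × 1.356 = 2739 N·m
ω = 2π × 729/60 = 76.34 rad/s; P_out = τω = 2739 × 76.34 = 209095 W
P_in = √3·V_L·I_L·cosφ = 1.732 × 400 × 451 × 0.733 = 229028 W
η = P_out / P_in = 209095 / 229028 = 0.913 = 91.3%

91.3 %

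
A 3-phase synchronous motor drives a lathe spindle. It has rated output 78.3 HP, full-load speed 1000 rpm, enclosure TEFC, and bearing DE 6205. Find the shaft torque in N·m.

P_out = 78.3 × 746 = 58412 W
ω = 2π × 1000/60 = 104.7 rad/s
τ = P_out/ω = 58412/104.7 = 558 N·m

558 N·m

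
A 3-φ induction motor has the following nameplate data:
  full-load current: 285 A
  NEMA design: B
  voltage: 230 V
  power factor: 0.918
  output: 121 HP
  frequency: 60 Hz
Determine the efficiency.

P_out = 121 × 746 = 90266 W
P_in = √3·V_L·I_L·cosφ = 1.732 × 230 × 285 × 0.918 = 104223 W
η = P_out / P_in = 90266 / 104223 = 0.866 = 86.6%

86.6 %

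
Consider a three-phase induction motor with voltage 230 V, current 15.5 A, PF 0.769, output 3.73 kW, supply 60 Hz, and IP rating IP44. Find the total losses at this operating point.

P_in = √3·V·I·cosφ = 1.732×230×15.5×0.769 = 4748 W
P_out = 3730 W
Losses = P_in − P_out = 4748 − 3730 = 1018 W

1.02 kW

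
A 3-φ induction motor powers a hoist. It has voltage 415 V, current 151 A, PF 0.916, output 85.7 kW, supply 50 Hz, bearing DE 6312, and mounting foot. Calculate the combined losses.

13.7 kW

P_in = √3·V·I·cosφ = 1.732×415×151×0.916 = 99419 W
P_out = 85700 W
Losses = P_in − P_out = 99419 − 85700 = 13719 W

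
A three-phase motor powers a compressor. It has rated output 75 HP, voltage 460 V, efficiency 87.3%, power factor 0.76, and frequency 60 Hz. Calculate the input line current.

P_out = 75 × 746 = 55950 W
P_in = P_out / η = 55950 / 0.873 = 64089 W
I_L = P_in / (√3·V_L·cosφ) = 64089 / (1.732 × 460 × 0.76) = 106 A

106 A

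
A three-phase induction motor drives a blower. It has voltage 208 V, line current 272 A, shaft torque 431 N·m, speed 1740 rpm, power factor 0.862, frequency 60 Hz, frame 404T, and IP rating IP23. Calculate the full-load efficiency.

93.0 %

ω = 2π × 1740/60 = 182.2 rad/s; P_out = τω = 431 × 182.2 = 78528 W
P_in = √3·V_L·I_L·cosφ = 1.732 × 208 × 272 × 0.862 = 84467 W
η = P_out / P_in = 78528 / 84467 = 0.930 = 93.0%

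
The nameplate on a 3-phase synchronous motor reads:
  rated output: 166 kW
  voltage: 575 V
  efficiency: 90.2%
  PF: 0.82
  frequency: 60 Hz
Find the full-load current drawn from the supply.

P_out = 166 kW = 166000 W
P_in = P_out / η = 166000 / 0.902 = 184035 W
I_L = P_in / (√3·V_L·cosφ) = 184035 / (1.732 × 575 × 0.82) = 225 A

225 A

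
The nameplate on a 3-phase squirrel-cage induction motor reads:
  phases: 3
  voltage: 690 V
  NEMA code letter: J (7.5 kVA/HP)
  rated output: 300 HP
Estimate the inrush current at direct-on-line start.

1880 A

S_LR = 7.5 × 300 = 2250 kVA
I_LR = S_LR/(√3·V_L) = 2250000/(1.732×690) = 1880 A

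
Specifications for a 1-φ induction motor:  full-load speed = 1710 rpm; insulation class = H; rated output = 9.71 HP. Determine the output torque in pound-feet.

29.8 lb·ft

P_out = 9.71 × 746 = 7244 W
ω = 2π × 1710/60 = 179.1 rad/s
τ = P_out/ω = 7244/179.1 = 40.45 N·m
In lb·ft: 40.45/1.356 = 29.8 lb·ft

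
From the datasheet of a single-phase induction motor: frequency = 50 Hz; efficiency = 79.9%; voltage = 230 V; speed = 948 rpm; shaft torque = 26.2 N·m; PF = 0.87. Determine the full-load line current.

16.3 A

ω = 2π×948/60 = 99.27 rad/s; P_out = τω = 26.2 × 99.27 = 2601 W
P_in = P_out / η = 2601 / 0.799 = 3255 W
I = P_in / (V·cosφ) = 3255 / (230 × 0.87) = 16.3 A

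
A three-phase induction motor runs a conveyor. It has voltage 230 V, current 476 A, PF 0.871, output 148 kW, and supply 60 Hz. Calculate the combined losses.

17.2 kW

P_in = √3·V·I·cosφ = 1.732×230×476×0.871 = 165158 W
P_out = 148000 W
Losses = P_in − P_out = 165158 − 148000 = 17158 W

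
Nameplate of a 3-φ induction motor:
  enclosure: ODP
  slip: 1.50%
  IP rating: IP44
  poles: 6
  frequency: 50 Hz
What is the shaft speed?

985 rpm

n_s = 120f/p = 120×50/6 = 1000 rpm
n = n_s(1 − s) = 1000 × (1 − 0.015) = 985 rpm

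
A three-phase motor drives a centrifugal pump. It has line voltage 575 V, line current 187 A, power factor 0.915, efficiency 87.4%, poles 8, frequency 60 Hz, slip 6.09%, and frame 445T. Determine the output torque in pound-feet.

1240 lb·ft

P_in = √3·V·I·cosφ = 1.732 × 575 × 187 × 0.915 = 170403 W
P_out = η·P_in = 0.874 × 170403 = 148932 W
n_s = 120×60/8 = 900 rpm; n = 900×(1−0.0609) = 845 rpm
ω = 2π×845/60 = 88.49 rad/s
τ = P_out/ω = 148932/88.49 = 1683 N·m
In lb·ft: 1683/1.356 = 1240 lb·ft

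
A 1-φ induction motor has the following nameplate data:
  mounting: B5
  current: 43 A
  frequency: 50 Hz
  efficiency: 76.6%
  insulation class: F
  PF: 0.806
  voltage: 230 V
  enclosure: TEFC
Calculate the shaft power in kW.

P_in = V·I·cosφ = 230 × 43 × 0.806 = 7971 W
P_out = η·P_in = 0.766 × 7971 = 6106 W

6.11 kW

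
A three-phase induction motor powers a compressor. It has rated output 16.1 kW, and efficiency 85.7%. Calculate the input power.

18.8 kW

P_out = 16100 W
P_in = P_out/η = 16100/0.857 = 18786 W = 18.8 kW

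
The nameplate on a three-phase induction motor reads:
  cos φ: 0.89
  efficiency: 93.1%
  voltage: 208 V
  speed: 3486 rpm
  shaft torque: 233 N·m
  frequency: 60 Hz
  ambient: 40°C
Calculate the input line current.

285 A

ω = 2π×3486/60 = 365.1 rad/s; P_out = τω = 233 × 365.1 = 85068 W
P_in = P_out / η = 85068 / 0.931 = 91373 W
I_L = P_in / (√3·V_L·cosφ) = 91373 / (1.732 × 208 × 0.89) = 285 A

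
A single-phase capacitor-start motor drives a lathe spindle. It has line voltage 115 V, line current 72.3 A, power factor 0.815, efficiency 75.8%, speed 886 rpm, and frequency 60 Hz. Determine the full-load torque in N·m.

55.4 N·m

P_in = V·I·cosφ = 115 × 72.3 × 0.815 = 6776 W
P_out = η·P_in = 0.758 × 6776 = 5136 W
n = 886 rpm
ω = 2π×886/60 = 92.78 rad/s
τ = P_out/ω = 5136/92.78 = 55.4 N·m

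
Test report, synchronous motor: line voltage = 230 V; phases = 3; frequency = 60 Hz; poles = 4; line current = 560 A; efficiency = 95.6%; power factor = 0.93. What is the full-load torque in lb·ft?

776 lb·ft

P_in = √3·V·I·cosφ = 1.732 × 230 × 560 × 0.93 = 207466 W
P_out = η·P_in = 0.956 × 207466 = 198337 W
n = n_s = 120×60/4 = 1800 rpm (synchronous)
ω = 2π×1800/60 = 188.5 rad/s
τ = P_out/ω = 198337/188.5 = 1052 N·m
In lb·ft: 1052/1.356 = 776 lb·ft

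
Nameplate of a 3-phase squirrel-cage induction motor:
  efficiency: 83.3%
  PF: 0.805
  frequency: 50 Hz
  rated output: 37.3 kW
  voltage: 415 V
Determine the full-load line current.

77.4 A

P_out = 37.3 kW = 37300 W
P_in = P_out / η = 37300 / 0.833 = 44778 W
I_L = P_in / (√3·V_L·cosφ) = 44778 / (1.732 × 415 × 0.805) = 77.4 A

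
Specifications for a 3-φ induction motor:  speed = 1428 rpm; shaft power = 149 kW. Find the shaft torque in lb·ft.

ω = 2π × 1428/60 = 149.5 rad/s
τ = P/ω = 149000/149.5 = 996.7 N·m
In lb·ft: 996.7/1.356 = 735 lb·ft

735 lb·ft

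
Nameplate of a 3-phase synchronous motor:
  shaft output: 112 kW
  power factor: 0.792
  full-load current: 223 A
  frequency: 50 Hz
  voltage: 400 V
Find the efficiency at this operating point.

91.5 %

P_out = 112 kW = 112000 W
P_in = √3·V_L·I_L·cosφ = 1.732 × 400 × 223 × 0.792 = 122360 W
η = P_out / P_in = 112000 / 122360 = 0.915 = 91.5%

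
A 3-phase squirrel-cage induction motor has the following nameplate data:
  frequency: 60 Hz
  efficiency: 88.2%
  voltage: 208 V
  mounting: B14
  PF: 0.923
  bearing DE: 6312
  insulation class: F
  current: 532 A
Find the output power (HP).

209 HP

P_in = √3·V·I·cosφ = 1.732 × 208 × 532 × 0.923 = 176899 W
P_out = η·P_in = 0.882 × 176899 = 156025 W
= 156025/746 = 209 HP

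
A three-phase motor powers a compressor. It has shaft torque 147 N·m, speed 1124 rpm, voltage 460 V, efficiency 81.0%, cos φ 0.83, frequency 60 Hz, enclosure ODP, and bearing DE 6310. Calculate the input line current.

ω = 2π×1124/60 = 117.7 rad/s; P_out = τω = 147 × 117.7 = 17302 W
P_in = P_out / η = 17302 / 0.810 = 21360 W
I_L = P_in / (√3·V_L·cosφ) = 21360 / (1.732 × 460 × 0.83) = 32.3 A

32.3 A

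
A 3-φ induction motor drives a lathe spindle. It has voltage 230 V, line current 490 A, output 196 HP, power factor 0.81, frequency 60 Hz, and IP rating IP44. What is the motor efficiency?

P_out = 196 × 746 = 146216 W
P_in = √3·V_L·I_L·cosφ = 1.732 × 230 × 490 × 0.81 = 158109 W
η = P_out / P_in = 146216 / 158109 = 0.925 = 92.5%

92.5 %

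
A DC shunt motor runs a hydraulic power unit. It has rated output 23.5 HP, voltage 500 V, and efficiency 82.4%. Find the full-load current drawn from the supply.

42.6 A

P_out = 23.5 × 746 = 17531 W
P_in = P_out / η = 17531 / 0.824 = 21275 W
I = P_in / V = 21275 / 500 = 42.6 A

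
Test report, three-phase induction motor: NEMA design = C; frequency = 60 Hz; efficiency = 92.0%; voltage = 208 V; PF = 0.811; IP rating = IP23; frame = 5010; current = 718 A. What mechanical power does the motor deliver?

193 kW

P_in = √3·V·I·cosφ = 1.732 × 208 × 718 × 0.811 = 209776 W
P_out = η·P_in = 0.92 × 209776 = 192994 W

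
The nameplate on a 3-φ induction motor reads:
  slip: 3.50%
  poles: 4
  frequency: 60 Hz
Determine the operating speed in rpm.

n_s = 120f/p = 120×60/4 = 1800 rpm
n = n_s(1 − s) = 1800 × (1 − 0.035) = 1737 rpm

1737 rpm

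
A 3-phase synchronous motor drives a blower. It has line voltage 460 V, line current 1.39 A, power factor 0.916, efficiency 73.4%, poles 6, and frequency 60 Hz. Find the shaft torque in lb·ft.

4.37 lb·ft

P_in = √3·V·I·cosφ = 1.732 × 460 × 1.39 × 0.916 = 1014 W
P_out = η·P_in = 0.734 × 1014 = 744 W
n = n_s = 120×60/6 = 1200 rpm (synchronous)
ω = 2π×1200/60 = 125.7 rad/s
τ = P_out/ω = 744/125.7 = 5.919 N·m
In lb·ft: 5.919/1.356 = 4.37 lb·ft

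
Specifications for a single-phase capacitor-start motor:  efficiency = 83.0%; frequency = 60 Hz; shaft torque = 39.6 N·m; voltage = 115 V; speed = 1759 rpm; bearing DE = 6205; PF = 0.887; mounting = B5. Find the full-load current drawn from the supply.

86.2 A

ω = 2π×1759/60 = 184.2 rad/s; P_out = τω = 39.6 × 184.2 = 7294 W
P_in = P_out / η = 7294 / 0.830 = 8788 W
I = P_in / (V·cosφ) = 8788 / (115 × 0.887) = 86.2 A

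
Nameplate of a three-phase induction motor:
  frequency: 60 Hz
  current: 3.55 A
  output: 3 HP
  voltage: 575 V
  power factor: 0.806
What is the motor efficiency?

78.5 %

P_out = 3 × 746 = 2238 W
P_in = √3·V_L·I_L·cosφ = 1.732 × 575 × 3.55 × 0.806 = 2850 W
η = P_out / P_in = 2238 / 2850 = 0.785 = 78.5%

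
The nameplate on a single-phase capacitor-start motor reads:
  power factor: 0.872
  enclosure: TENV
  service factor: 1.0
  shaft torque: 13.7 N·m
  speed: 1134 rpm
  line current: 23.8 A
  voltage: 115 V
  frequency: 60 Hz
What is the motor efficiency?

68.2 %

ω = 2π × 1134/60 = 118.8 rad/s; P_out = τω = 13.7 × 118.8 = 1628 W
P_in = V·I·cosφ = 115 × 23.8 × 0.872 = 2387 W
η = P_out / P_in = 1628 / 2387 = 0.682 = 68.2%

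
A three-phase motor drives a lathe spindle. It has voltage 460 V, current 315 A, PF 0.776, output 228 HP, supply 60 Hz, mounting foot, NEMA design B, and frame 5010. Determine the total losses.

24700 W

P_in = √3·V·I·cosφ = 1.732×460×315×0.776 = 194750 W
P_out = 228×746 = 170088 W
Losses = P_in − P_out = 194750 − 170088 = 24662 W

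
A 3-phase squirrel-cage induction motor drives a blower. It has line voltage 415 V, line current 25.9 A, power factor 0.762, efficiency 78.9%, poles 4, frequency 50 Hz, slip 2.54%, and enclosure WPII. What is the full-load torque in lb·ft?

53.9 lb·ft

P_in = √3·V·I·cosφ = 1.732 × 415 × 25.9 × 0.762 = 14186 W
P_out = η·P_in = 0.789 × 14186 = 11193 W
n_s = 120×50/4 = 1500 rpm; n = 1500×(1−0.0254) = 1462 rpm
ω = 2π×1462/60 = 153.1 rad/s
τ = P_out/ω = 11193/153.1 = 73.11 N·m
In lb·ft: 73.11/1.356 = 53.9 lb·ft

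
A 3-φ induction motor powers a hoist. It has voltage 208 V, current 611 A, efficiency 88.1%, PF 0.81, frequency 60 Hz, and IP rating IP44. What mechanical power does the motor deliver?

P_in = √3·V·I·cosφ = 1.732 × 208 × 611 × 0.81 = 178294 W
P_out = η·P_in = 0.881 × 178294 = 157077 W

157 kW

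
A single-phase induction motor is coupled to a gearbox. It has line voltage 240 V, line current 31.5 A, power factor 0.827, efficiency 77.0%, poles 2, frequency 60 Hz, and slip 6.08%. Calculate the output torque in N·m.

P_in = V·I·cosφ = 240 × 31.5 × 0.827 = 6252 W
P_out = η·P_in = 0.77 × 6252 = 4814 W
n_s = 120×60/2 = 3600 rpm; n = 3600×(1−0.0608) = 3381 rpm
ω = 2π×3381/60 = 354.1 rad/s
τ = P_out/ω = 4814/354.1 = 13.6 N·m

13.6 N·m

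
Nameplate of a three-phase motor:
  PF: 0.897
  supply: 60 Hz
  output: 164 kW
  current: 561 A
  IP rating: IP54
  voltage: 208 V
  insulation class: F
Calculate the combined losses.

P_in = √3·V·I·cosφ = 1.732×208×561×0.897 = 181287 W
P_out = 164000 W
Losses = P_in − P_out = 181287 − 164000 = 17287 W

17.3 kW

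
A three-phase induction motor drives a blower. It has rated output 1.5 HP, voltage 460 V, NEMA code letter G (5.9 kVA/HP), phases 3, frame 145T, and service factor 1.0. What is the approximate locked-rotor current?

S_LR = 5.9 × 1.5 = 8.85 kVA
I_LR = S_LR/(√3·V_L) = 8850/(1.732×460) = 11.1 A

11.1 A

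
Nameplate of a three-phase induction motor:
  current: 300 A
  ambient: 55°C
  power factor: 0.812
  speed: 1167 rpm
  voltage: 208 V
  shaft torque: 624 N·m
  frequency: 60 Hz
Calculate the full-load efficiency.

ω = 2π × 1167/60 = 122.2 rad/s; P_out = τω = 624 × 122.2 = 76253 W
P_in = √3·V_L·I_L·cosφ = 1.732 × 208 × 300 × 0.812 = 87758 W
η = P_out / P_in = 76253 / 87758 = 0.869 = 86.9%

86.9 %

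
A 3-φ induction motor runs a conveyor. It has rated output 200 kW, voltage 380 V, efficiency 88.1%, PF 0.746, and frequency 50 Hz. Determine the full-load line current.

462 A

P_out = 200 kW = 200000 W
P_in = P_out / η = 200000 / 0.881 = 227015 W
I_L = P_in / (√3·V_L·cosφ) = 227015 / (1.732 × 380 × 0.746) = 462 A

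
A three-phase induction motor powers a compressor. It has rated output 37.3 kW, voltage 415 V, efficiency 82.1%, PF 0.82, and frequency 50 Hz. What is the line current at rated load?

77.1 A

P_out = 37.3 kW = 37300 W
P_in = P_out / η = 37300 / 0.821 = 45432 W
I_L = P_in / (√3·V_L·cosφ) = 45432 / (1.732 × 415 × 0.82) = 77.1 A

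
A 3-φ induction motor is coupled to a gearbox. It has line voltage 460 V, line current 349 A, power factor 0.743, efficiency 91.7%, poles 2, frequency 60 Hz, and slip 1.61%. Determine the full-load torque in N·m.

511 N·m

P_in = √3·V·I·cosφ = 1.732 × 460 × 349 × 0.743 = 206595 W
P_out = η·P_in = 0.917 × 206595 = 189448 W
n_s = 120×60/2 = 3600 rpm; n = 3600×(1−0.0161) = 3542 rpm
ω = 2π×3542/60 = 370.9 rad/s
τ = P_out/ω = 189448/370.9 = 511 N·m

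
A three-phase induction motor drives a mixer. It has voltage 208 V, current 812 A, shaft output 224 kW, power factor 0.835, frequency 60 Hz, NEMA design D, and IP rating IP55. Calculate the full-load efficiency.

91.7 %

P_out = 224 kW = 224000 W
P_in = √3·V_L·I_L·cosφ = 1.732 × 208 × 812 × 0.835 = 244261 W
η = P_out / P_in = 224000 / 244261 = 0.917 = 91.7%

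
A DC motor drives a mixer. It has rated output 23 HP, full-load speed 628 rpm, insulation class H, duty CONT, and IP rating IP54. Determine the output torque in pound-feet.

P_out = 23 × 746 = 17158 W
ω = 2π × 628/60 = 65.76 rad/s
τ = P_out/ω = 17158/65.76 = 260.9 N·m
In lb·ft: 260.9/1.356 = 192 lb·ft

192 lb·ft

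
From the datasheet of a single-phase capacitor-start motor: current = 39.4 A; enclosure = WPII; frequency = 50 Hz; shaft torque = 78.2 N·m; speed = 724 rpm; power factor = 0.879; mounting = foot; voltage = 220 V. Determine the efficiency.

ω = 2π × 724/60 = 75.82 rad/s; P_out = τω = 78.2 × 75.82 = 5929 W
P_in = V·I·cosφ = 220 × 39.4 × 0.879 = 7619 W
η = P_out / P_in = 5929 / 7619 = 0.778 = 77.8%

77.8 %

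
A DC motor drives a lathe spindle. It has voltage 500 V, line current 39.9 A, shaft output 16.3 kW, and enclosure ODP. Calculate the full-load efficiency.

P_out = 16.3 kW = 16300 W
P_in = V·I = 500 × 39.9 = 19950 W
η = P_out / P_in = 16300 / 19950 = 0.817 = 81.7%

81.7 %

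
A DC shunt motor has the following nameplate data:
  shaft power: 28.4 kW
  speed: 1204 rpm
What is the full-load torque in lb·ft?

ω = 2π × 1204/60 = 126.1 rad/s
τ = P/ω = 28400/126.1 = 225.2 N·m
In lb·ft: 225.2/1.356 = 166 lb·ft

166 lb·ft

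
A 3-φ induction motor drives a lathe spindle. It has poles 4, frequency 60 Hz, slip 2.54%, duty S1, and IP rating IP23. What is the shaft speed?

1754 rpm

n_s = 120f/p = 120×60/4 = 1800 rpm
n = n_s(1 − s) = 1800 × (1 − 0.0254) = 1754 rpm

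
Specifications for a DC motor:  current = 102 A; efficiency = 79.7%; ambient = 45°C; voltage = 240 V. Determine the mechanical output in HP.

26.2 HP

P_in = V·I = 240 × 102 = 24480 W
P_out = η·P_in = 0.797 × 24480 = 19511 W
= 19511/746 = 26.2 HP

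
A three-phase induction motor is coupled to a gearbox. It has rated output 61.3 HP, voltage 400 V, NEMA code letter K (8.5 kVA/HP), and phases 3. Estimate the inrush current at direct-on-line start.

S_LR = 8.5 × 61.3 = 521.05 kVA
I_LR = S_LR/(√3·V_L) = 521050/(1.732×400) = 752 A

752 A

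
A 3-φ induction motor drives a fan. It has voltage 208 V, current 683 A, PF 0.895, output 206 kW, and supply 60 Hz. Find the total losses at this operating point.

P_in = √3·V·I·cosφ = 1.732×208×683×0.895 = 220219 W
P_out = 206000 W
Losses = P_in − P_out = 220219 − 206000 = 14219 W

14200 W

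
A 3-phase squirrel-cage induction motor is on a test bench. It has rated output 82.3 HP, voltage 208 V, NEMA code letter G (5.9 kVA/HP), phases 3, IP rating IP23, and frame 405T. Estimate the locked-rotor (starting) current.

1350 A

S_LR = 5.9 × 82.3 = 485.57 kVA
I_LR = S_LR/(√3·V_L) = 485570/(1.732×208) = 1350 A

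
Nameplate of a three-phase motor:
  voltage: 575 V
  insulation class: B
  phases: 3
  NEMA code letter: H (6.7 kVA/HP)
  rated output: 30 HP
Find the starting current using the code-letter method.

202 A

S_LR = 6.7 × 30 = 201 kVA
I_LR = S_LR/(√3·V_L) = 201000/(1.732×575) = 202 A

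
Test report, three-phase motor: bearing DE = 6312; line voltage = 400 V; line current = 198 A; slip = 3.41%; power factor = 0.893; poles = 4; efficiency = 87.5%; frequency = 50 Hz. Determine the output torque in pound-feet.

P_in = √3·V·I·cosφ = 1.732 × 400 × 198 × 0.893 = 122497 W
P_out = η·P_in = 0.875 × 122497 = 107185 W
n_s = 120×50/4 = 1500 rpm; n = 1500×(1−0.0341) = 1449 rpm
ω = 2π×1449/60 = 151.7 rad/s
τ = P_out/ω = 107185/151.7 = 706.6 N·m
In lb·ft: 706.6/1.356 = 521 lb·ft

521 lb·ft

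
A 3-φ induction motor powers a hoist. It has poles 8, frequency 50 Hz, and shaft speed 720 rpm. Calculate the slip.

n_s = 120f/p = 120×50/8 = 750 rpm
s = (n_s − n)/n_s = (750 − 720)/750 = 0.0400

4.0 %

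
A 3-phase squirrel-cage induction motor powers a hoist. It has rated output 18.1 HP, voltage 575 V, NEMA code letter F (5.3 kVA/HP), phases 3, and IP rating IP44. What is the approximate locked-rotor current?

96.3 A

S_LR = 5.3 × 18.1 = 95.93 kVA
I_LR = S_LR/(√3·V_L) = 95930/(1.732×575) = 96.3 A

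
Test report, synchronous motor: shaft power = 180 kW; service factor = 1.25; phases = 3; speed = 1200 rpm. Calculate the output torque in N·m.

ω = 2π × 1200/60 = 125.7 rad/s
τ = P/ω = 180000/125.7 = 1430 N·m

1430 N·m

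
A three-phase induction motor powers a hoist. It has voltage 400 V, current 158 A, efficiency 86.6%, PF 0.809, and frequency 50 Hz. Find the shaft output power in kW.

76.7 kW

P_in = √3·V·I·cosφ = 1.732 × 400 × 158 × 0.809 = 88555 W
P_out = η·P_in = 0.866 × 88555 = 76689 W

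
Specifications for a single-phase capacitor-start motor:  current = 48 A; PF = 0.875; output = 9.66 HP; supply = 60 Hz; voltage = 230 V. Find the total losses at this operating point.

P_in = V·I·cosφ = 230×48×0.875 = 9660 W
P_out = 9.66×746 = 7206 W
Losses = P_in − P_out = 9660 − 7206 = 2454 W

2450 W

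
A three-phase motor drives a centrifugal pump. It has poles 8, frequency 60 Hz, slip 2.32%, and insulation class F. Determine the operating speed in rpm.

879 rpm

n_s = 120f/p = 120×60/8 = 900 rpm
n = n_s(1 − s) = 900 × (1 − 0.0232) = 879 rpm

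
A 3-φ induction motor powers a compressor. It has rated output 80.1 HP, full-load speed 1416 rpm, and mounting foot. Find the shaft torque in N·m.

P_out = 80.1 × 746 = 59755 W
ω = 2π × 1416/60 = 148.3 rad/s
τ = P_out/ω = 59755/148.3 = 403 N·m

403 N·m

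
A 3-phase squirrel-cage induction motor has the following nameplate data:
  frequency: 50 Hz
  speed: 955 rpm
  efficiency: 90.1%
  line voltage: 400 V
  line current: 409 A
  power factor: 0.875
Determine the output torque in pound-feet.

1650 lb·ft

P_in = √3·V·I·cosφ = 1.732 × 400 × 409 × 0.875 = 247936 W
P_out = η·P_in = 0.901 × 247936 = 223390 W
n = 955 rpm
ω = 2π×955/60 = 100 rad/s
τ = P_out/ω = 223390/100 = 2234 N·m
In lb·ft: 2234/1.356 = 1650 lb·ft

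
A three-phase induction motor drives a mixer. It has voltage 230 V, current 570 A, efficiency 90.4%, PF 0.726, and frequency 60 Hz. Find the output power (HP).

200 HP

P_in = √3·V·I·cosφ = 1.732 × 230 × 570 × 0.726 = 164849 W
P_out = η·P_in = 0.904 × 164849 = 149023 W
= 149023/746 = 200 HP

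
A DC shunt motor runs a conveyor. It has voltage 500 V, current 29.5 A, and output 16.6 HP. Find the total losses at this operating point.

P_in = V·I = 500×29.5 = 14750 W
P_out = 16.6×746 = 12384 W
Losses = P_in − P_out = 14750 − 12384 = 2366 W

2370 W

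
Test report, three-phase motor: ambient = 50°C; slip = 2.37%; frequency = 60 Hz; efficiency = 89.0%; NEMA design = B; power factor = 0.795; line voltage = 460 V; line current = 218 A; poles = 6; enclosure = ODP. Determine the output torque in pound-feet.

P_in = √3·V·I·cosφ = 1.732 × 460 × 218 × 0.795 = 138080 W
P_out = η·P_in = 0.89 × 138080 = 122891 W
n_s = 120×60/6 = 1200 rpm; n = 1200×(1−0.0237) = 1172 rpm
ω = 2π×1172/60 = 122.7 rad/s
τ = P_out/ω = 122891/122.7 = 1002 N·m
In lb·ft: 1002/1.356 = 739 lb·ft

739 lb·ft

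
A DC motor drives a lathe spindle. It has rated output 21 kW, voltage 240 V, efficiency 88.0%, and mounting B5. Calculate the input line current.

99.4 A

P_out = 21 kW = 21000 W
P_in = P_out / η = 21000 / 0.880 = 23864 W
I = P_in / V = 23864 / 240 = 99.4 A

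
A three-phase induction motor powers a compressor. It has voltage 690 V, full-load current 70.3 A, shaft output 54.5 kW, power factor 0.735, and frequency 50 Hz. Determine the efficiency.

88.3 %

P_out = 54.5 kW = 54500 W
P_in = √3·V_L·I_L·cosφ = 1.732 × 690 × 70.3 × 0.735 = 61750 W
η = P_out / P_in = 54500 / 61750 = 0.883 = 88.3%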